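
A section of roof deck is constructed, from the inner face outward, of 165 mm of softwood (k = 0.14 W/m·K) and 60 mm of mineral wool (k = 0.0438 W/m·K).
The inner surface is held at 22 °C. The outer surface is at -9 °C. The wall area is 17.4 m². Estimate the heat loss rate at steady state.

Series thermal resistances:
R_softwood = L/(kA) = 0.165/(0.14×17.4) = 0.06773 K/W
R_mineral wool = L/(kA) = 0.06/(0.0438×17.4) = 0.07873 K/W
R_total = 0.1465 K/W
Q = ΔT / R_total = 31 / 0.1465

Q ≈ 212 W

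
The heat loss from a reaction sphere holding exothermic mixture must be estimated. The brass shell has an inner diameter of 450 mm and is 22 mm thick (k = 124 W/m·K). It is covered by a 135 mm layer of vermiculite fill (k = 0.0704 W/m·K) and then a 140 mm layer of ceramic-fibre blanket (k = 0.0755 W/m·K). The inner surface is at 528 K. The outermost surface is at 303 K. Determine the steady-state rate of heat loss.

Q ≈ 95.4 W

For a spherical shell R = (1/r₁ − 1/r₂)/(4πk); film R = 1/(h·4πr²). In series:
R_brass shell = (1/0.225 − 1/0.247)/(4π×124) = 2.54×10^-4 K/W
R_vermiculite fill = (1/0.247 − 1/0.382)/(4π×0.0704) = 1.617 K/W
R_ceramic-fibre blanket = (1/0.382 − 1/0.522)/(4π×0.0755) = 0.74 K/W
R_total = 2.358 K/W
Q = ΔT/R_total = 225/2.358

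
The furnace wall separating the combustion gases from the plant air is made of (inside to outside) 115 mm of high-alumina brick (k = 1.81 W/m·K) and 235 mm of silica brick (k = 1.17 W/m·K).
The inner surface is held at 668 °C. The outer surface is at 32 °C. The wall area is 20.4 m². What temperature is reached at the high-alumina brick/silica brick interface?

T ≈ 515 °C

Series thermal resistances:
R_high-alumina brick = L/(kA) = 0.115/(1.81×20.4) = 0.003115 K/W
R_silica brick = L/(kA) = 0.235/(1.17×20.4) = 0.009846 K/W
R_total = 0.01296 K/W;  Q = ΔT/R_total = 636/0.01296 = 49070 W
T_interface = T_inner − Q·ΣR(inner→interface) = 668 − 49100×0.003115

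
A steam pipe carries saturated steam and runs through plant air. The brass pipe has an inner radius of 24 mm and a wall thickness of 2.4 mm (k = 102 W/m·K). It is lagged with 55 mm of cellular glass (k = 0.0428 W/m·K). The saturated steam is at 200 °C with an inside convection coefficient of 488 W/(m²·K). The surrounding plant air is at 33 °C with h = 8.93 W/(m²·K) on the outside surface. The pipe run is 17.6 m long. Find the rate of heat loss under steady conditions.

Q ≈ 665 W

Radial resistances (cylindrical: R_cond = ln(r_o/r_i)/(2πkL), R_conv = 1/(h·2πrL)):
R_inner film = 1/(h_i·2πr₁L) = 1/(488×2π×0.024×17.6) = 7.721×10^-4 K/W
R_brass pipe wall = ln(26.4/24)/(2π×102×17.6) = 8.45×10^-6 K/W
R_cellular glass = ln(81.4/26.4)/(2π×0.0428×17.6) = 0.2379 K/W
R_outer film = 1/(h_o·2πr_oL) = 1/(8.93×2π×0.0814×17.6) = 0.01244 K/W
R_total = 0.2511 K/W
Q = ΔT/R_total = 167/0.2511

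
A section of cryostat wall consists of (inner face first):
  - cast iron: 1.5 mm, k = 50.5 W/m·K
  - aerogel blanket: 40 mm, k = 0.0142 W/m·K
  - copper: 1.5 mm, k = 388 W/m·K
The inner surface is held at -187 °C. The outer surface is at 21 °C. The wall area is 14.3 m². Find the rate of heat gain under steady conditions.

Treating each layer as a thermal resistance in series:
R_cast iron = L/(kA) = 0.0015/(50.5×14.3) = 2.077×10^-6 K/W
R_aerogel blanket = L/(kA) = 0.04/(0.0142×14.3) = 0.197 K/W
R_copper = L/(kA) = 0.0015/(388×14.3) = 2.703×10^-7 K/W
R_total = 0.197 K/W
Q = ΔT / R_total = 208 / 0.197

Q ≈ 1060 W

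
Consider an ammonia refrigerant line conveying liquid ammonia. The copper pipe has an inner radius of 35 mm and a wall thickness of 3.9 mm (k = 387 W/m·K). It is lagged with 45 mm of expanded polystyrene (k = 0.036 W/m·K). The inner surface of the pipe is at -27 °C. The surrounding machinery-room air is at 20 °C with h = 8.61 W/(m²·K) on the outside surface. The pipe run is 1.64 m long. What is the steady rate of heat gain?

Q ≈ 21.3 W

Treating each annulus and film as a series resistance:
R_copper pipe wall = ln(38.9/35)/(2π×387×1.64) = 2.649×10^-5 K/W
R_expanded polystyrene = ln(83.9/38.9)/(2π×0.036×1.64) = 2.072 K/W
R_outer film = 1/(h_o·2πr_oL) = 1/(8.61×2π×0.0839×1.64) = 0.1343 K/W
R_total = 2.206 K/W
Q = ΔT/R_total = 47/2.206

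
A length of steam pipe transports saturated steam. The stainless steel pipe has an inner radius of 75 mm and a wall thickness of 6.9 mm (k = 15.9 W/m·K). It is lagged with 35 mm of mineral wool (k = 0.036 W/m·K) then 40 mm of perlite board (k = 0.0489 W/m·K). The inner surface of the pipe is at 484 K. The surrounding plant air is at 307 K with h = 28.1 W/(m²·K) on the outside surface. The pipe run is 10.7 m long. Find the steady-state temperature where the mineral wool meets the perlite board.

For a radial system each layer contributes R = ln(r_out/r_in)/(2πkL); films add R = 1/(hA).
R_stainless steel pipe wall = ln(81.9/75)/(2π×15.9×10.7) = 8.233×10^-5 K/W
R_mineral wool = ln(116.9/81.9)/(2π×0.036×10.7) = 0.147 K/W
R_perlite board = ln(156.9/116.9)/(2π×0.0489×10.7) = 0.08952 K/W
R_outer film = 1/(h_o·2πr_oL) = 1/(28.1×2π×0.1569×10.7) = 0.003374 K/W
R_total = 0.24 K/W
Q = ΔT/R_total = 177/0.24
Q = 738 W
T_interface = T_inner − Q·ΣR(inner→interface) = 484 − 738×0.1471

T ≈ 376 K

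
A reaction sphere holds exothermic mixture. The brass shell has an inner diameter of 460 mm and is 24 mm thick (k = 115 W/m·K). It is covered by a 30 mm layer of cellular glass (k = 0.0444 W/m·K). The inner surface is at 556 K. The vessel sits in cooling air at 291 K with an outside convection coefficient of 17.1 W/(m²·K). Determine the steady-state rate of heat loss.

Spherical conduction: R = (1/r_in − 1/r_out)/(4πk) per layer; series-sum.
R_brass shell = (1/0.23 − 1/0.254)/(4π×115) = 2.843×10^-4 K/W
R_cellular glass = (1/0.254 − 1/0.284)/(4π×0.0444) = 0.7454 K/W
R_outer film = 1/(h·4πr_o²) = 1/(17.1×4π×0.284²) = 0.0577 K/W
R_total = 0.8034 K/W
Q = ΔT/R_total = 265/0.8034

Q ≈ 330 W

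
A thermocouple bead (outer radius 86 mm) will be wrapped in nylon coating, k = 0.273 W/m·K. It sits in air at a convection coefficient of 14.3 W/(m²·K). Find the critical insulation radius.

r_cr ≈ 38.2 mm

For a sphere r_cr = 2k/h = 2×0.273/14.3
r_cr = 38.2 mm; since the bare radius (86 mm) is above r_cr, any added insulation will reduce heat loss.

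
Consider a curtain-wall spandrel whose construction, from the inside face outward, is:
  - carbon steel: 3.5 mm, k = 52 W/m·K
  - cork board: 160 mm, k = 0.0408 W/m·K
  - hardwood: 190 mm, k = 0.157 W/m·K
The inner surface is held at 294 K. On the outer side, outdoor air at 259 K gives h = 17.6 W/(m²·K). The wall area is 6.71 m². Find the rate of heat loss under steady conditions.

Q ≈ 45.3 W

Treating each layer as a thermal resistance in series:
R_carbon steel = L/(kA) = 0.0035/(52×6.71) = 1.003×10^-5 K/W
R_cork board = L/(kA) = 0.16/(0.0408×6.71) = 0.5844 K/W
R_hardwood = L/(kA) = 0.19/(0.157×6.71) = 0.1804 K/W
R_outer film = 1/(h_o·A) = 1/(17.6×6.71) = 0.008468 K/W
R_total = 0.7733 K/W
Q = ΔT / R_total = 35 / 0.7733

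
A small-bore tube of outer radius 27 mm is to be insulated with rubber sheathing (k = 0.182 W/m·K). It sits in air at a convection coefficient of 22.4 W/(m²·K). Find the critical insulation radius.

r_cr ≈ 8.12 mm

For a cylinder r_cr = k/h = 0.182/22.4
r_cr = 8.12 mm; since the bare radius (27 mm) is above r_cr, any added insulation will reduce heat loss.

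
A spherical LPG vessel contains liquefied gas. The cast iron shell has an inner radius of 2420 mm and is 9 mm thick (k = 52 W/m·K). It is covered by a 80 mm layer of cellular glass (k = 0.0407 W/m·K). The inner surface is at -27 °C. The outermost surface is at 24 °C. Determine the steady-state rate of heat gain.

Each spherical layer contributes R = (1/r_i − 1/r_o)/(4πk):
R_cast iron shell = (1/2.42 − 1/2.429)/(4π×52) = 2.343×10^-6 K/W
R_cellular glass = (1/2.429 − 1/2.509)/(4π×0.0407) = 0.02567 K/W
R_total = 0.02567 K/W
Q = ΔT/R_total = 51/0.02567

Q ≈ 1990 W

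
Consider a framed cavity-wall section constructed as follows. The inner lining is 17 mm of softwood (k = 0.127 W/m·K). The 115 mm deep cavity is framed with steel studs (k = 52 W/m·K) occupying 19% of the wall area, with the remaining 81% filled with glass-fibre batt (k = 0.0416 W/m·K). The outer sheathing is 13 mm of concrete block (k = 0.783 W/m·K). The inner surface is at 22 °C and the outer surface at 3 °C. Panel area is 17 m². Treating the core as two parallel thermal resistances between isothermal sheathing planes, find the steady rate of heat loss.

Q ≈ 1990 W

Sheathing layers in series; stud and cavity paths in parallel between them.
R_inner = 0.017/(0.127×17) = 0.007874 K/W
R_stud  = 0.115/(52×0.19×17) = 6.847×10^-4 K/W
R_cav   = 0.115/(0.0416×0.81×17) = 0.2008 K/W
1/R_core = 1/R_stud + 1/R_cav → R_core = 6.824×10^-4 K/W
R_outer = 0.013/(0.783×17) = 9.766×10^-4 K/W
R_total = 0.009533 K/W
Q = ΔT/R_total = 19/0.009533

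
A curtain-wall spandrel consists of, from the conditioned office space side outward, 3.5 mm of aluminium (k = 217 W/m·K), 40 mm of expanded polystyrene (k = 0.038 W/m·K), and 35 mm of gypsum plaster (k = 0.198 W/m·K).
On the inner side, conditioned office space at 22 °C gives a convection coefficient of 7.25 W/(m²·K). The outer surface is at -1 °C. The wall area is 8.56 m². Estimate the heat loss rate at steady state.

Series thermal resistances:
R_inner film = 1/(h_i·A) = 1/(7.25×8.56) = 0.01611 K/W
R_aluminium = L/(kA) = 0.0035/(217×8.56) = 1.884×10^-6 K/W
R_expanded polystyrene = L/(kA) = 0.04/(0.038×8.56) = 0.123 K/W
R_gypsum plaster = L/(kA) = 0.035/(0.198×8.56) = 0.02065 K/W
R_total = 0.1597 K/W
Q = ΔT / R_total = 23 / 0.1597

Q ≈ 144 W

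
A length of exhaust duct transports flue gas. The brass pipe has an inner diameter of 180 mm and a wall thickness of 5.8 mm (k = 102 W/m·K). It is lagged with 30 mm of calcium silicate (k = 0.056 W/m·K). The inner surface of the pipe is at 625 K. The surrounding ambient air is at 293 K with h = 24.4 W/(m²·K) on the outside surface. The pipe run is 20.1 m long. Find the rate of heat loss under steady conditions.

Q ≈ 8080 W

Per-layer cylindrical resistances, series-summed:
R_brass pipe wall = ln(95.8/90)/(2π×102×20.1) = 4.848×10^-6 K/W
R_calcium silicate = ln(125.8/95.8)/(2π×0.056×20.1) = 0.03852 K/W
R_outer film = 1/(h_o·2πr_oL) = 1/(24.4×2π×0.1258×20.1) = 0.00258 K/W
R_total = 0.0411 K/W
Q = ΔT/R_total = 332/0.0411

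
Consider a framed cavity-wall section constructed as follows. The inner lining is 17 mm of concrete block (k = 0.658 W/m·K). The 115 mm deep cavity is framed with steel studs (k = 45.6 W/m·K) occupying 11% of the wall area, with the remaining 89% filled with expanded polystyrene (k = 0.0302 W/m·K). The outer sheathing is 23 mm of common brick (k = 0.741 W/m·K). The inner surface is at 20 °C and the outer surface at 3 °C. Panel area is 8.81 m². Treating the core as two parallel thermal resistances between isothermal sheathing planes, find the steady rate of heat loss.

Sheathing layers in series; stud and cavity paths in parallel between them.
R_inner = 0.017/(0.658×8.81) = 0.002933 K/W
R_stud  = 0.115/(45.6×0.11×8.81) = 0.002602 K/W
R_cav   = 0.115/(0.0302×0.89×8.81) = 0.4857 K/W
1/R_core = 1/R_stud + 1/R_cav → R_core = 0.002588 K/W
R_outer = 0.023/(0.741×8.81) = 0.003523 K/W
R_total = 0.009044 K/W
Q = ΔT/R_total = 17/0.009044

Q ≈ 1880 W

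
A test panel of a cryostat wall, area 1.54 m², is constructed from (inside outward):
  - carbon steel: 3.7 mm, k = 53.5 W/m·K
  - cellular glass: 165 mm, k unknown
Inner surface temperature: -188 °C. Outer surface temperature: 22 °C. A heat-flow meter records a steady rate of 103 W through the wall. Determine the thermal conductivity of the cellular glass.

k ≈ 0.0526 W/(m·K)

Series thermal resistances:
R_carbon steel = L/(kA) = 0.0037/(53.5×1.54) = 4.491×10^-5 K/W
Sum of known resistances R_other = 4.491×10^-5 K/W
Total R = ΔT/Q = 210/103 = 2.039 K/W
R_cellular glass = R_total − R_other = 2.039 K/W
k = L/(R·A) = 0.165/(2.039×1.54)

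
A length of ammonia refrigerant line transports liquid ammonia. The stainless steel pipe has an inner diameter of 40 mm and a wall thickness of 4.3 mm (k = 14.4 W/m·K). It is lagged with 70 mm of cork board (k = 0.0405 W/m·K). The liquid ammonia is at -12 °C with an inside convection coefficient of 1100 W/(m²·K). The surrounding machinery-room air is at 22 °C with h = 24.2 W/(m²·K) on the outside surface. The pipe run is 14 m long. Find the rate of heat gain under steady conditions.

Treating each annulus and film as a series resistance:
R_inner film = 1/(h_i·2πr₁L) = 1/(1100×2π×0.02×14) = 5.167×10^-4 K/W
R_stainless steel pipe wall = ln(24.3/20)/(2π×14.4×14) = 1.537×10^-4 K/W
R_cork board = ln(94.3/24.3)/(2π×0.0405×14) = 0.3806 K/W
R_outer film = 1/(h_o·2πr_oL) = 1/(24.2×2π×0.0943×14) = 0.004982 K/W
R_total = 0.3863 K/W
Q = ΔT/R_total = 34/0.3863

Q ≈ 88 W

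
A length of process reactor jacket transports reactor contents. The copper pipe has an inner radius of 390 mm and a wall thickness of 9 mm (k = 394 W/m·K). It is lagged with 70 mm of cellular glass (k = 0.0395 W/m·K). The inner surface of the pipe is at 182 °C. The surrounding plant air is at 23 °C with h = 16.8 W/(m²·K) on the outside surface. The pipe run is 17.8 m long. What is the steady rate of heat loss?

Cylindrical conduction, so R = ln(r₂/r₁)/(2πkL) per layer, in series:
R_copper pipe wall = ln(399/390)/(2π×394×17.8) = 5.177×10^-7 K/W
R_cellular glass = ln(469/399)/(2π×0.0395×17.8) = 0.03659 K/W
R_outer film = 1/(h_o·2πr_oL) = 1/(16.8×2π×0.469×17.8) = 0.001135 K/W
R_total = 0.03772 K/W
Q = ΔT/R_total = 159/0.03772

Q ≈ 4210 W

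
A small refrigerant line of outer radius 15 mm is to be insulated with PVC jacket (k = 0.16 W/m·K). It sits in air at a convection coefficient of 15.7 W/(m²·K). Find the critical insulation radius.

r_cr ≈ 10.2 mm

For a cylinder r_cr = k/h = 0.16/15.7
r_cr = 10.2 mm; since the bare radius (15 mm) is above r_cr, any added insulation will reduce heat loss.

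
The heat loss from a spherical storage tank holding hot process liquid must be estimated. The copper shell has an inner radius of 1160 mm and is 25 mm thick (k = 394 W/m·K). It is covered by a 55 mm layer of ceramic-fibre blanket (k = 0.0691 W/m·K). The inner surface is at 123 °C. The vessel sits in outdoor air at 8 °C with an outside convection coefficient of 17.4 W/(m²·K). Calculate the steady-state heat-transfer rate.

For a spherical shell R = (1/r₁ − 1/r₂)/(4πk); film R = 1/(h·4πr²). In series:
R_copper shell = (1/1.16 − 1/1.185)/(4π×394) = 3.673×10^-6 K/W
R_ceramic-fibre blanket = (1/1.185 − 1/1.24)/(4π×0.0691) = 0.04311 K/W
R_outer film = 1/(h·4πr_o²) = 1/(17.4×4π×1.24²) = 0.002974 K/W
R_total = 0.04608 K/W
Q = ΔT/R_total = 115/0.04608

Q ≈ 2500 W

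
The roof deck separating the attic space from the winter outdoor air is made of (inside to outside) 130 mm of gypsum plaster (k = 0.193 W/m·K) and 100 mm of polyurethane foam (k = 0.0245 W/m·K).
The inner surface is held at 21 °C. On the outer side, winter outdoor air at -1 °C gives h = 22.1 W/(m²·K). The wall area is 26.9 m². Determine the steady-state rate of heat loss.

Using the resistance-network approach (series):
R_gypsum plaster = L/(kA) = 0.13/(0.193×26.9) = 0.02504 K/W
R_polyurethane foam = L/(kA) = 0.1/(0.0245×26.9) = 0.1517 K/W
R_outer film = 1/(h_o·A) = 1/(22.1×26.9) = 0.001682 K/W
R_total = 0.1785 K/W
Q = ΔT / R_total = 22 / 0.1785

Q ≈ 123 W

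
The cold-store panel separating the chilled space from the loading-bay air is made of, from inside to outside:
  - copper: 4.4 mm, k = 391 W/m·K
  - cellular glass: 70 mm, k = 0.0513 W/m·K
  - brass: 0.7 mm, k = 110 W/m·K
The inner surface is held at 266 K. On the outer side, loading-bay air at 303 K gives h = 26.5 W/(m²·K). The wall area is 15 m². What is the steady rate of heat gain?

Q ≈ 396 W

Model the wall as resistances in series:
R_copper = L/(kA) = 0.0044/(391×15) = 7.502×10^-7 K/W
R_cellular glass = L/(kA) = 0.07/(0.0513×15) = 0.09097 K/W
R_brass = L/(kA) = 0.0007/(110×15) = 4.242×10^-7 K/W
R_outer film = 1/(h_o·A) = 1/(26.5×15) = 0.002516 K/W
R_total = 0.09349 K/W
Q = ΔT / R_total = 37 / 0.09349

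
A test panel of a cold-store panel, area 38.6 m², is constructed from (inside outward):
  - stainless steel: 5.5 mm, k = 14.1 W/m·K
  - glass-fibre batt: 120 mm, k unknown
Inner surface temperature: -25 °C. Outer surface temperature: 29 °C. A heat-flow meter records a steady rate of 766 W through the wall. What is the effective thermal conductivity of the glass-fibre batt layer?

k ≈ 0.0441 W/(m·K)

Series thermal resistances:
R_stainless steel = L/(kA) = 0.0055/(14.1×38.6) = 1.011×10^-5 K/W
Sum of known resistances R_other = 1.011×10^-5 K/W
Total R = ΔT/Q = 54/766 = 0.0705 K/W
R_glass-fibre batt = R_total − R_other = 0.07049 K/W
k = L/(R·A) = 0.12/(0.07049×38.6)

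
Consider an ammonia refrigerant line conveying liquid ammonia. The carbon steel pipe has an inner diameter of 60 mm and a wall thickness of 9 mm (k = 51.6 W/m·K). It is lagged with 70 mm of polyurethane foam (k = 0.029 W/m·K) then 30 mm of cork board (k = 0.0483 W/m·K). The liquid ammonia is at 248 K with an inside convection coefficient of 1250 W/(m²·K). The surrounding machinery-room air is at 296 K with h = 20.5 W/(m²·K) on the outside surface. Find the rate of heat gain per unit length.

Per-layer cylindrical resistances, series-summed:
R_inner film = 1/(h_i·2πr₁L) = 1/(1250×2π×0.03×1) = 0.004244 K/W
R_carbon steel pipe wall = ln(39/30)/(2π×51.6×1) = 8.092×10^-4 K/W
R_polyurethane foam = ln(109/39)/(2π×0.029×1) = 5.641 K/W
R_cork board = ln(139/109)/(2π×0.0483×1) = 0.8011 K/W
R_outer film = 1/(h_o·2πr_oL) = 1/(20.5×2π×0.139×1) = 0.05585 K/W
R_total = 6.503 K/W
Q = ΔT/R_total = 48/6.503

q′ ≈ 7.38 W/m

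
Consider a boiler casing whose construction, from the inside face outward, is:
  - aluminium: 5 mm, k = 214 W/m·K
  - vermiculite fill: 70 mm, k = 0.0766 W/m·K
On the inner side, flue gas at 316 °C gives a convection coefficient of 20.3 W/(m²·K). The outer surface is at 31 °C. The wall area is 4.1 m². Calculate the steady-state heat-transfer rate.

Q ≈ 1210 W

Series thermal resistances:
R_inner film = 1/(h_i·A) = 1/(20.3×4.1) = 0.01201 K/W
R_aluminium = L/(kA) = 0.005/(214×4.1) = 5.699×10^-6 K/W
R_vermiculite fill = L/(kA) = 0.07/(0.0766×4.1) = 0.2229 K/W
R_total = 0.2349 K/W
Q = ΔT / R_total = 285 / 0.2349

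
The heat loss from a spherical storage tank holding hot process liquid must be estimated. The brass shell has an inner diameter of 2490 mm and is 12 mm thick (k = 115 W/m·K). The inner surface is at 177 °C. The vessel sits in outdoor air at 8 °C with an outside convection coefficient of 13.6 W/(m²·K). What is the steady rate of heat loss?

Q ≈ 45600 W

Spherical conduction: R = (1/r_in − 1/r_out)/(4πk) per layer; series-sum.
R_brass shell = (1/1.245 − 1/1.257)/(4π×115) = 5.306×10^-6 K/W
R_outer film = 1/(h·4πr_o²) = 1/(13.6×4π×1.257²) = 0.003703 K/W
R_total = 0.003709 K/W
Q = ΔT/R_total = 169/0.003709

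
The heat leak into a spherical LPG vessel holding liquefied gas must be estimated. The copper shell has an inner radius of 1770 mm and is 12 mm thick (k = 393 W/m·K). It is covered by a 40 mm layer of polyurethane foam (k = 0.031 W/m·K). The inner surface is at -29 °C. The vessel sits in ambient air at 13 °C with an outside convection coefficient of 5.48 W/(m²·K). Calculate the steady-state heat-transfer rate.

Q ≈ 1170 W

Spherical conduction: R = (1/r_in − 1/r_out)/(4πk) per layer; series-sum.
R_copper shell = (1/1.77 − 1/1.782)/(4π×393) = 7.704×10^-7 K/W
R_polyurethane foam = (1/1.782 − 1/1.822)/(4π×0.031) = 0.03163 K/W
R_outer film = 1/(h·4πr_o²) = 1/(5.48×4π×1.822²) = 0.004374 K/W
R_total = 0.036 K/W
Q = ΔT/R_total = 42/0.036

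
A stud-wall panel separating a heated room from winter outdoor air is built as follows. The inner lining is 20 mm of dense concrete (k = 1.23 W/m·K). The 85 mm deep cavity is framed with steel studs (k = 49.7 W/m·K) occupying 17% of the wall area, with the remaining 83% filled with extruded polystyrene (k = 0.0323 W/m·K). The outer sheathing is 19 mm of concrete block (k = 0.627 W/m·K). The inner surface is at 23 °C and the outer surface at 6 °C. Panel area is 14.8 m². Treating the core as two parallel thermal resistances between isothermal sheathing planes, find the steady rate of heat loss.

Sheathing layers in series; stud and cavity paths in parallel between them.
R_inner = 0.02/(1.23×14.8) = 0.001099 K/W
R_stud  = 0.085/(49.7×0.17×14.8) = 6.798×10^-4 K/W
R_cav   = 0.085/(0.0323×0.83×14.8) = 0.2142 K/W
1/R_core = 1/R_stud + 1/R_cav → R_core = 6.776×10^-4 K/W
R_outer = 0.019/(0.627×14.8) = 0.002048 K/W
R_total = 0.003824 K/W
Q = ΔT/R_total = 17/0.003824

Q ≈ 4450 W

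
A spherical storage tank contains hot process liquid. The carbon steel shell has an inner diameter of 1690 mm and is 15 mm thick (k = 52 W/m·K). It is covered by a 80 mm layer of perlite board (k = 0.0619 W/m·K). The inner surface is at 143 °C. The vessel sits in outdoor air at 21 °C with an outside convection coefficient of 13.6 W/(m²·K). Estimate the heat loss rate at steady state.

Q ≈ 911 W

Radial (spherical) resistances in series:
R_carbon steel shell = (1/0.845 − 1/0.86)/(4π×52) = 3.159×10^-5 K/W
R_perlite board = (1/0.86 − 1/0.94)/(4π×0.0619) = 0.1272 K/W
R_outer film = 1/(h·4πr_o²) = 1/(13.6×4π×0.94²) = 0.006622 K/W
R_total = 0.1339 K/W
Q = ΔT/R_total = 122/0.1339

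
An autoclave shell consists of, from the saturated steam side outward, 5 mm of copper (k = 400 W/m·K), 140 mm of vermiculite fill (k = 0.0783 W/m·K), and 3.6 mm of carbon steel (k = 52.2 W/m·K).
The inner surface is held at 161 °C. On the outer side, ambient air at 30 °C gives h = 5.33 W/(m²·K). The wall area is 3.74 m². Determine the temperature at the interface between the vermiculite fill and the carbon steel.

T ≈ 42.4 °C

Using the resistance-network approach (series):
R_copper = L/(kA) = 0.005/(400×3.74) = 3.342×10^-6 K/W
R_vermiculite fill = L/(kA) = 0.14/(0.0783×3.74) = 0.4781 K/W
R_carbon steel = L/(kA) = 0.0036/(52.2×3.74) = 1.844×10^-5 K/W
R_outer film = 1/(h_o·A) = 1/(5.33×3.74) = 0.05017 K/W
R_total = 0.5283 K/W;  Q = ΔT/R_total = 131/0.5283 = 248 W
T_interface = T_inner − Q·ΣR(inner→interface) = 161 − 248×0.4781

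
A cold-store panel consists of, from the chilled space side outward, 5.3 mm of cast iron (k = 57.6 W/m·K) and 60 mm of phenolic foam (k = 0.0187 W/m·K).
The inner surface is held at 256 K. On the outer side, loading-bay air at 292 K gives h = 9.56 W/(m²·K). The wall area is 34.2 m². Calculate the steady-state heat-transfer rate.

Treating each layer as a thermal resistance in series:
R_cast iron = L/(kA) = 0.0053/(57.6×34.2) = 2.69×10^-6 K/W
R_phenolic foam = L/(kA) = 0.06/(0.0187×34.2) = 0.09382 K/W
R_outer film = 1/(h_o·A) = 1/(9.56×34.2) = 0.003059 K/W
R_total = 0.09688 K/W
Q = ΔT / R_total = 36 / 0.09688

Q ≈ 372 W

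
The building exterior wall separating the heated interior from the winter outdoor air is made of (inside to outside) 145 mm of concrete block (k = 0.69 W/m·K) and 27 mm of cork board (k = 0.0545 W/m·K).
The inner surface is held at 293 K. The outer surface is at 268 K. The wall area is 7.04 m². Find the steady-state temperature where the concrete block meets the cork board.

T ≈ 286 K

Using the resistance-network approach (series):
R_concrete block = L/(kA) = 0.145/(0.69×7.04) = 0.02985 K/W
R_cork board = L/(kA) = 0.027/(0.0545×7.04) = 0.07037 K/W
R_total = 0.1002 K/W;  Q = ΔT/R_total = 25/0.1002 = 249.4 W
T_interface = T_inner − Q·ΣR(inner→interface) = 293 − 249×0.02985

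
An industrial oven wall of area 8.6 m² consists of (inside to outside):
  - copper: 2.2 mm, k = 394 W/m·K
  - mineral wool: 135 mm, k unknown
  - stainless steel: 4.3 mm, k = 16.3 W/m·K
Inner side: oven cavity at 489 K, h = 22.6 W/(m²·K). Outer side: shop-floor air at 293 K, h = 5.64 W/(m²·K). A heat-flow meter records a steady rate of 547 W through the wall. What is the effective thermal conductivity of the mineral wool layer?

Treating each layer as a thermal resistance in series:
R_inner film = 1/(h_i·A) = 1/(22.6×8.6) = 0.005145 K/W
R_copper = L/(kA) = 0.0022/(394×8.6) = 6.493×10^-7 K/W
R_stainless steel = L/(kA) = 0.0043/(16.3×8.6) = 3.067×10^-5 K/W
R_outer film = 1/(h_o·A) = 1/(5.64×8.6) = 0.02062 K/W
Sum of known resistances R_other = 0.02579 K/W
Total R = ΔT/Q = 196/547 = 0.3583 K/W
R_mineral wool = R_total − R_other = 0.3325 K/W
k = L/(R·A) = 0.135/(0.3325×8.6)

k ≈ 0.0472 W/(m·K)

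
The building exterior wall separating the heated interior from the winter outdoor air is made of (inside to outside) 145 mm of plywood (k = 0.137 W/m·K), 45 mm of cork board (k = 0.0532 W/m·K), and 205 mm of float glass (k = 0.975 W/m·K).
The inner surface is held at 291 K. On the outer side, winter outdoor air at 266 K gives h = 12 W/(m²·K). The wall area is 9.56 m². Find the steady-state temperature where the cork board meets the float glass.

T ≈ 269 K

Series thermal resistances:
R_plywood = L/(kA) = 0.145/(0.137×9.56) = 0.1107 K/W
R_cork board = L/(kA) = 0.045/(0.0532×9.56) = 0.08848 K/W
R_float glass = L/(kA) = 0.205/(0.975×9.56) = 0.02199 K/W
R_outer film = 1/(h_o·A) = 1/(12×9.56) = 0.008717 K/W
R_total = 0.2299 K/W;  Q = ΔT/R_total = 25/0.2299 = 108.7 W
T_interface = T_inner − Q·ΣR(inner→interface) = 291 − 109×0.1992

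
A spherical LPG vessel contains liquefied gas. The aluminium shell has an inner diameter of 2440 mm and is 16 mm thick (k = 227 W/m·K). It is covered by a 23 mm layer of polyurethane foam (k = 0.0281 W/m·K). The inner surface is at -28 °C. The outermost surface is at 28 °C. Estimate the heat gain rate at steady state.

Radial (spherical) resistances in series:
R_aluminium shell = (1/1.22 − 1/1.236)/(4π×227) = 3.72×10^-6 K/W
R_polyurethane foam = (1/1.236 − 1/1.259)/(4π×0.0281) = 0.04186 K/W
R_total = 0.04186 K/W
Q = ΔT/R_total = 56/0.04186

Q ≈ 1340 W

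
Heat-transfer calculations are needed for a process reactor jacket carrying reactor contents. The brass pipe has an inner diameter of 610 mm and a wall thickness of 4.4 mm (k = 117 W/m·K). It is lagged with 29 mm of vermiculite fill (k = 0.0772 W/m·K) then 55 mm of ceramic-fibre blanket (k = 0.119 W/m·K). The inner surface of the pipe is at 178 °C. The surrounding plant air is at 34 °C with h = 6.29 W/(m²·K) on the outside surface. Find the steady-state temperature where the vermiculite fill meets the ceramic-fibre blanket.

T ≈ 119 °C

Radial resistances (cylindrical: R_cond = ln(r_o/r_i)/(2πkL), R_conv = 1/(h·2πrL)):
R_brass pipe wall = ln(309.4/305)/(2π×117×1) = 1.948×10^-5 K/W
R_vermiculite fill = ln(338.4/309.4)/(2π×0.0772×1) = 0.1847 K/W
R_ceramic-fibre blanket = ln(393.4/338.4)/(2π×0.119×1) = 0.2014 K/W
R_outer film = 1/(h_o·2πr_oL) = 1/(6.29×2π×0.3934×1) = 0.06432 K/W
R_total = 0.4505 K/W
Q = ΔT/R_total = 144/0.4505
Q = 320 W/m
T_interface = T_inner − Q·ΣR(inner→interface) = 178 − 320×0.1847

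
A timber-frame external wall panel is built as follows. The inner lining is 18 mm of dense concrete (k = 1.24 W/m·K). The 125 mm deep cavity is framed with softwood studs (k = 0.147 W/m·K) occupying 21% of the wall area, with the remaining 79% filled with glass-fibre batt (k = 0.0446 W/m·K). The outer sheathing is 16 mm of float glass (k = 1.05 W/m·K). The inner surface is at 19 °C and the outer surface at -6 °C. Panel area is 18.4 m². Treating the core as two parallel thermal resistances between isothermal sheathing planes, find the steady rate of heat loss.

Q ≈ 239 W

Sheathing layers in series; stud and cavity paths in parallel between them.
R_inner = 0.018/(1.24×18.4) = 7.889×10^-4 K/W
R_stud  = 0.125/(0.147×0.21×18.4) = 0.2201 K/W
R_cav   = 0.125/(0.0446×0.79×18.4) = 0.1928 K/W
1/R_core = 1/R_stud + 1/R_cav → R_core = 0.1028 K/W
R_outer = 0.016/(1.05×18.4) = 8.282×10^-4 K/W
R_total = 0.1044 K/W
Q = ΔT/R_total = 25/0.1044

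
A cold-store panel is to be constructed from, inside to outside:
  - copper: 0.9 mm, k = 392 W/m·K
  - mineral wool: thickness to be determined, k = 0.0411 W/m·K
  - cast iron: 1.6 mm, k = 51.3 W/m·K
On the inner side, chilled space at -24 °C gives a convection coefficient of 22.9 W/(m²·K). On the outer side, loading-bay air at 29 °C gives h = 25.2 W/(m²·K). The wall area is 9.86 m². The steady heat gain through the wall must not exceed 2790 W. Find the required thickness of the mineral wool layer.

L ≈ 4.27 mm

Model the wall as resistances in series:
R_inner film = 1/(h_i·A) = 1/(22.9×9.86) = 0.004429 K/W
R_copper = L/(kA) = 0.0009/(392×9.86) = 2.329×10^-7 K/W
R_cast iron = L/(kA) = 0.0016/(51.3×9.86) = 3.163×10^-6 K/W
R_outer film = 1/(h_o·A) = 1/(25.2×9.86) = 0.004025 K/W
Sum of the known resistances R_other = 0.008457 K/W
Required total resistance R_tot = ΔT/Q_allow = 53/2790 = 0.019 K/W
R_mineral wool = R_tot − R_other = 0.01054 K/W
L = R·k·A = 0.01054×0.0411×9.86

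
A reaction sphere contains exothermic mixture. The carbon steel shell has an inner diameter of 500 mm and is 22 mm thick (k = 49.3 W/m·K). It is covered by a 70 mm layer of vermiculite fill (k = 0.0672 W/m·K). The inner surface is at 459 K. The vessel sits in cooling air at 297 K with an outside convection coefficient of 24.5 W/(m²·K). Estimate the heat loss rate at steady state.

Q ≈ 176 W

Spherical conduction: R = (1/r_in − 1/r_out)/(4πk) per layer; series-sum.
R_carbon steel shell = (1/0.25 − 1/0.272)/(4π×49.3) = 5.222×10^-4 K/W
R_vermiculite fill = (1/0.272 − 1/0.342)/(4π×0.0672) = 0.8911 K/W
R_outer film = 1/(h·4πr_o²) = 1/(24.5×4π×0.342²) = 0.02777 K/W
R_total = 0.9194 K/W
Q = ΔT/R_total = 162/0.9194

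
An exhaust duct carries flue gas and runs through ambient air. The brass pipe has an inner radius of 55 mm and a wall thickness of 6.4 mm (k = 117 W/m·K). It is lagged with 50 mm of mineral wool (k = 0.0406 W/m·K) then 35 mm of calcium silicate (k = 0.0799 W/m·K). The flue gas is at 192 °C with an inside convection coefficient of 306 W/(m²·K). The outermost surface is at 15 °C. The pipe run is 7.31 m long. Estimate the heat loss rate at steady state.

Q ≈ 448 W

Per-layer cylindrical resistances, series-summed:
R_inner film = 1/(h_i·2πr₁L) = 1/(306×2π×0.055×7.31) = 0.001294 K/W
R_brass pipe wall = ln(61.4/55)/(2π×117×7.31) = 2.048×10^-5 K/W
R_mineral wool = ln(111.4/61.4)/(2π×0.0406×7.31) = 0.3195 K/W
R_calcium silicate = ln(146.4/111.4)/(2π×0.0799×7.31) = 0.07445 K/W
R_total = 0.3952 K/W
Q = ΔT/R_total = 177/0.3952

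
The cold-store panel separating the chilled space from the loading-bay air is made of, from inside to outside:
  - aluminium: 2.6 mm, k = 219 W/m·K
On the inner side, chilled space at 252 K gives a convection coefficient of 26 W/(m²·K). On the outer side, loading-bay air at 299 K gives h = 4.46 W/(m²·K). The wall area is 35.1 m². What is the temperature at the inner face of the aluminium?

Series thermal resistances:
R_inner film = 1/(h_i·A) = 1/(26×35.1) = 0.001096 K/W
R_aluminium = L/(kA) = 0.0026/(219×35.1) = 3.382×10^-7 K/W
R_outer film = 1/(h_o·A) = 1/(4.46×35.1) = 0.006388 K/W
R_total = 0.007484 K/W;  Q = ΔT/R_total = 47/0.007484 = 6280 W
T_interface = T_inner + Q·ΣR(inner→interface) = 252 + 6280×0.001096

T ≈ 259 K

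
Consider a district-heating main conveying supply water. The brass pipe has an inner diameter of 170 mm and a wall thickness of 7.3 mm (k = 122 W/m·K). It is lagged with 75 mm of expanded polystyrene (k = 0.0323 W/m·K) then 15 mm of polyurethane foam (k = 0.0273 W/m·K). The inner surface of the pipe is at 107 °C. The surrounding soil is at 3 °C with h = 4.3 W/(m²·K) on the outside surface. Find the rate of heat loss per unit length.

q′ ≈ 28.6 W/m

Treating each annulus and film as a series resistance:
R_brass pipe wall = ln(92.3/85)/(2π×122×1) = 1.075×10^-4 K/W
R_expanded polystyrene = ln(167.3/92.3)/(2π×0.0323×1) = 2.931 K/W
R_polyurethane foam = ln(182.3/167.3)/(2π×0.0273×1) = 0.5006 K/W
R_outer film = 1/(h_o·2πr_oL) = 1/(4.3×2π×0.1823×1) = 0.203 K/W
R_total = 3.634 K/W
Q = ΔT/R_total = 104/3.634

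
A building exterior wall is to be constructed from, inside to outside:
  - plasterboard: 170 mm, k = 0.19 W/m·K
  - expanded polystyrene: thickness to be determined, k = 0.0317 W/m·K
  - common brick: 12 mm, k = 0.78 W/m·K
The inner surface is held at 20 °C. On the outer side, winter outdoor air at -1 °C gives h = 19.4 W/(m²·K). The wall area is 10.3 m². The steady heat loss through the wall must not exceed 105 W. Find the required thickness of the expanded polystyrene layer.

Series thermal resistances:
R_plasterboard = L/(kA) = 0.17/(0.19×10.3) = 0.08687 K/W
R_common brick = L/(kA) = 0.012/(0.78×10.3) = 0.001494 K/W
R_outer film = 1/(h_o·A) = 1/(19.4×10.3) = 0.005005 K/W
Sum of the known resistances R_other = 0.09337 K/W
Required total resistance R_tot = ΔT/Q_allow = 21/105 = 0.2 K/W
R_expanded polystyrene = R_tot − R_other = 0.1066 K/W
L = R·k·A = 0.1066×0.0317×10.3

L ≈ 34.8 mm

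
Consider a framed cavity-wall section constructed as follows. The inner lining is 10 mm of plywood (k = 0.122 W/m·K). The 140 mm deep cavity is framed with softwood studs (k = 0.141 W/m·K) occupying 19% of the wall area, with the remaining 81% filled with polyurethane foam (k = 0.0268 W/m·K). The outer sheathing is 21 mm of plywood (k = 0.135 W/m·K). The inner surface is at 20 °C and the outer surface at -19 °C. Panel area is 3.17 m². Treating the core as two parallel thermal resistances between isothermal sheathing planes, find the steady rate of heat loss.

Q ≈ 39.6 W

Sheathing layers in series; stud and cavity paths in parallel between them.
R_inner = 0.01/(0.122×3.17) = 0.02586 K/W
R_stud  = 0.14/(0.141×0.19×3.17) = 1.649 K/W
R_cav   = 0.14/(0.0268×0.81×3.17) = 2.034 K/W
1/R_core = 1/R_stud + 1/R_cav → R_core = 0.9106 K/W
R_outer = 0.021/(0.135×3.17) = 0.04907 K/W
R_total = 0.9856 K/W
Q = ΔT/R_total = 39/0.9856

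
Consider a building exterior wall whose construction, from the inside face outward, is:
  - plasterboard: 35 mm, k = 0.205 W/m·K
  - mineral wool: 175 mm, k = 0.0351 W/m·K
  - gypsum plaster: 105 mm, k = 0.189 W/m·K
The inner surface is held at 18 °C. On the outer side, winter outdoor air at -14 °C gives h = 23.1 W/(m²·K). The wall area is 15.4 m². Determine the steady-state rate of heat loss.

Q ≈ 85.6 W

Treating each layer as a thermal resistance in series:
R_plasterboard = L/(kA) = 0.035/(0.205×15.4) = 0.01109 K/W
R_mineral wool = L/(kA) = 0.175/(0.0351×15.4) = 0.3238 K/W
R_gypsum plaster = L/(kA) = 0.105/(0.189×15.4) = 0.03608 K/W
R_outer film = 1/(h_o·A) = 1/(23.1×15.4) = 0.002811 K/W
R_total = 0.3737 K/W
Q = ΔT / R_total = 32 / 0.3737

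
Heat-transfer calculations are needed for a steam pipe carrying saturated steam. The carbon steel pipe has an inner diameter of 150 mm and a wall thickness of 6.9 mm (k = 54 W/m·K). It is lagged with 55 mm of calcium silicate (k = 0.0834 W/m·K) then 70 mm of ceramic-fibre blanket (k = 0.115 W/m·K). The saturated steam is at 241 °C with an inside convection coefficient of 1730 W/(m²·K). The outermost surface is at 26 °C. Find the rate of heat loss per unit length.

q′ ≈ 138 W/m

Cylindrical conduction, so R = ln(r₂/r₁)/(2πkL) per layer, in series:
R_inner film = 1/(h_i·2πr₁L) = 1/(1730×2π×0.075×1) = 0.001227 K/W
R_carbon steel pipe wall = ln(81.9/75)/(2π×54×1) = 2.594×10^-4 K/W
R_calcium silicate = ln(136.9/81.9)/(2π×0.0834×1) = 0.9804 K/W
R_ceramic-fibre blanket = ln(206.9/136.9)/(2π×0.115×1) = 0.5716 K/W
R_total = 1.553 K/W
Q = ΔT/R_total = 215/1.553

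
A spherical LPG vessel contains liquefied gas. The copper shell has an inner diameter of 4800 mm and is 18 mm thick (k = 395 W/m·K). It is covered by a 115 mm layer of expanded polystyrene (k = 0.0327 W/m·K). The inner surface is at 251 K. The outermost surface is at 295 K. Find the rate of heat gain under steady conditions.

Q ≈ 963 W

Radial (spherical) resistances in series:
R_copper shell = (1/2.4 − 1/2.418)/(4π×395) = 6.249×10^-7 K/W
R_expanded polystyrene = (1/2.418 − 1/2.533)/(4π×0.0327) = 0.04569 K/W
R_total = 0.04569 K/W
Q = ΔT/R_total = 44/0.04569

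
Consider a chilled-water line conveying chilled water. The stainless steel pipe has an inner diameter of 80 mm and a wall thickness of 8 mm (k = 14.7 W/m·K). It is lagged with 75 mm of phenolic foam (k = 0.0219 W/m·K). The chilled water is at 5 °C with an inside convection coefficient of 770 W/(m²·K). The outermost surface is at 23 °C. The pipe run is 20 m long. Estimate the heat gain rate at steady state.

Cylindrical conduction, so R = ln(r₂/r₁)/(2πkL) per layer, in series:
R_inner film = 1/(h_i·2πr₁L) = 1/(770×2π×0.04×20) = 2.584×10^-4 K/W
R_stainless steel pipe wall = ln(48/40)/(2π×14.7×20) = 9.87×10^-5 K/W
R_phenolic foam = ln(123/48)/(2π×0.0219×20) = 0.3419 K/W
R_total = 0.3423 K/W
Q = ΔT/R_total = 18/0.3423

Q ≈ 52.6 W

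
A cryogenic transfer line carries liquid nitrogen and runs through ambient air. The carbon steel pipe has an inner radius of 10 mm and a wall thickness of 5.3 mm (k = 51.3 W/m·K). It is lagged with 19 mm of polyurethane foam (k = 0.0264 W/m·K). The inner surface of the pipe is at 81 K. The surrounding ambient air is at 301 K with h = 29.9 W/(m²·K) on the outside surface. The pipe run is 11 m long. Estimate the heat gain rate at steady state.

Q ≈ 482 W

Treating each annulus and film as a series resistance:
R_carbon steel pipe wall = ln(15.3/10)/(2π×51.3×11) = 1.199×10^-4 K/W
R_polyurethane foam = ln(34.3/15.3)/(2π×0.0264×11) = 0.4424 K/W
R_outer film = 1/(h_o·2πr_oL) = 1/(29.9×2π×0.0343×11) = 0.01411 K/W
R_total = 0.4567 K/W
Q = ΔT/R_total = 220/0.4567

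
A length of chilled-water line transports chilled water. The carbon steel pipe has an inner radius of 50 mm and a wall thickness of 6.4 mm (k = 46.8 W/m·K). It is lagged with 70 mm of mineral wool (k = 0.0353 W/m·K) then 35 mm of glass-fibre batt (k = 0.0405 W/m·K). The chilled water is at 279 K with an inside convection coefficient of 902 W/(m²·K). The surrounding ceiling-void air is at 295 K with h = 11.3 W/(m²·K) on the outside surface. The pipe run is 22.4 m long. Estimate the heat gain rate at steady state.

Cylindrical conduction, so R = ln(r₂/r₁)/(2πkL) per layer, in series:
R_inner film = 1/(h_i·2πr₁L) = 1/(902×2π×0.05×22.4) = 1.575×10^-4 K/W
R_carbon steel pipe wall = ln(56.4/50)/(2π×46.8×22.4) = 1.829×10^-5 K/W
R_mineral wool = ln(126.4/56.4)/(2π×0.0353×22.4) = 0.1624 K/W
R_glass-fibre batt = ln(161.4/126.4)/(2π×0.0405×22.4) = 0.04288 K/W
R_outer film = 1/(h_o·2πr_oL) = 1/(11.3×2π×0.1614×22.4) = 0.003896 K/W
R_total = 0.2094 K/W
Q = ΔT/R_total = 16/0.2094

Q ≈ 76.4 W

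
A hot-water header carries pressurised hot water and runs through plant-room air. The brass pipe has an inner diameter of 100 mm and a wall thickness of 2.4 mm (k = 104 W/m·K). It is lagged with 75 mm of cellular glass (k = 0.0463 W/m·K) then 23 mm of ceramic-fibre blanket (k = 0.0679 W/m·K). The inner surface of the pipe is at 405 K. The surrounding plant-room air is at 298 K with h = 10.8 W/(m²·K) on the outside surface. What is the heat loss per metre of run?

Cylindrical conduction, so R = ln(r₂/r₁)/(2πkL) per layer, in series:
R_brass pipe wall = ln(52.4/50)/(2π×104×1) = 7.175×10^-5 K/W
R_cellular glass = ln(127.4/52.4)/(2π×0.0463×1) = 3.054 K/W
R_ceramic-fibre blanket = ln(150.4/127.4)/(2π×0.0679×1) = 0.389 K/W
R_outer film = 1/(h_o·2πr_oL) = 1/(10.8×2π×0.1504×1) = 0.09798 K/W
R_total = 3.541 K/W
Q = ΔT/R_total = 107/3.541

q′ ≈ 30.2 W/m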